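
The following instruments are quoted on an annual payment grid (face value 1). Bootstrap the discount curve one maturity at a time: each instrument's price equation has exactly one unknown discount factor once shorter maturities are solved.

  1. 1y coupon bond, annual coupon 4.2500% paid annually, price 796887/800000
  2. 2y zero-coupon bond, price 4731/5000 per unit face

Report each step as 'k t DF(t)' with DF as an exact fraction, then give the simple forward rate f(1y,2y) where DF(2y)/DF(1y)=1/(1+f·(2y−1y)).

1 1 1911/2000
2 2 4731/5000
f(1y,2y) = ((1911/2000)/(4731/5000) − 1)/(1) = 31/3154 ≈ 0.9829%

step 1 [1y] bond c/1=17/400: DF=(796887/800000 − 17/400·(0))/(1+17/400) = 1911/2000 ≈ 0.955500
step 2 [2y] zero: DF = P = 4731/5000 ≈ 0.946200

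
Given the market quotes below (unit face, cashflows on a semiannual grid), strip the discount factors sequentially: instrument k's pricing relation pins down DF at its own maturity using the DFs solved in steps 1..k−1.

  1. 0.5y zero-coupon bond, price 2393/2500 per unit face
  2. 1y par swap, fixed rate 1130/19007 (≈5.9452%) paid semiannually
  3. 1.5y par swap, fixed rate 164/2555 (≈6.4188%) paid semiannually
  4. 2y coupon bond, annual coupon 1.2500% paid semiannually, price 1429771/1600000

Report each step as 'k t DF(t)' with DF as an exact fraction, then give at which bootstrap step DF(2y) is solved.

step 1 [0.5y] zero: DF = P = 2393/2500 ≈ 0.957200
step 2 [1y] swap r/2=565/19007: DF=(1 − 565/19007·(0.957200))/(1+565/19007) = 1887/2000 ≈ 0.943500
step 3 [1.5y] swap r/2=82/2555: DF=(1 − 82/2555·(0.957200+0.943500))/(1+82/2555) = 4549/5000 ≈ 0.909800
step 4 [2y] bond c/2=1/160: DF=(1429771/1600000 − 1/160·(0.957200+0.943500+0.909800))/(1+1/160) = 4353/5000 ≈ 0.870600

1 1/2 2393/2500
2 1 1887/2000
3 3/2 4549/5000
4 2 4353/5000
DF(2y) is solved at step 4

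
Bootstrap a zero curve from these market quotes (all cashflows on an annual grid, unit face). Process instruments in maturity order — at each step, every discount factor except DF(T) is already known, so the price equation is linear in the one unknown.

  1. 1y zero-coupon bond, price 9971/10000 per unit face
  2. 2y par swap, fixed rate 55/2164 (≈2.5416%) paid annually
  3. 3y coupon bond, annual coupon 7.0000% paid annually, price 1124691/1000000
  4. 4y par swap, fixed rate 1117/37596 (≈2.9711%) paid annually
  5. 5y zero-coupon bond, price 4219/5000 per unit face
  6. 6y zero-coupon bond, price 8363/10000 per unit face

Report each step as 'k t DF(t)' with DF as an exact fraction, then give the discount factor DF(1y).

1 1 9971/10000
2 2 1901/2000
3 3 9237/10000
4 4 8883/10000
5 5 4219/5000
6 6 8363/10000
DF(1y) = 9971/10000 ≈ 0.997100

step 1 [1y] zero: DF = P = 9971/10000 ≈ 0.997100
step 2 [2y] swap r/1=55/2164: DF=(1 − 55/2164·(0.997100))/(1+55/2164) = 1901/2000 ≈ 0.950500
step 3 [3y] bond c/1=7/100: DF=(1124691/1000000 − 7/100·(0.997100+0.950500))/(1+7/100) = 9237/10000 ≈ 0.923700
step 4 [4y] swap r/1=1117/37596: DF=(1 − 1117/37596·(0.997100+0.950500+0.923700))/(1+1117/37596) = 8883/10000 ≈ 0.888300
step 5 [5y] zero: DF = P = 4219/5000 ≈ 0.843800
step 6 [6y] zero: DF = P = 8363/10000 ≈ 0.836300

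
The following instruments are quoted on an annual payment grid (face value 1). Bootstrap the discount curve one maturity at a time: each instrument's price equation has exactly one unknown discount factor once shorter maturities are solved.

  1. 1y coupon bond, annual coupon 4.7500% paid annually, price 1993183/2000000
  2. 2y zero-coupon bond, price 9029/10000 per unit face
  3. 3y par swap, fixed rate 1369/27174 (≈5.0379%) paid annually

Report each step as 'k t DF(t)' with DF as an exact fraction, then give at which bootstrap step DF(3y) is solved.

1 1 4757/5000
2 2 9029/10000
3 3 8631/10000
DF(3y) is solved at step 3

step 1 [1y] bond c/1=19/400: DF=(1993183/2000000 − 19/400·(0))/(1+19/400) = 4757/5000 ≈ 0.951400
step 2 [2y] zero: DF = P = 9029/10000 ≈ 0.902900
step 3 [3y] swap r/1=1369/27174: DF=(1 − 1369/27174·(0.951400+0.902900))/(1+1369/27174) = 8631/10000 ≈ 0.863100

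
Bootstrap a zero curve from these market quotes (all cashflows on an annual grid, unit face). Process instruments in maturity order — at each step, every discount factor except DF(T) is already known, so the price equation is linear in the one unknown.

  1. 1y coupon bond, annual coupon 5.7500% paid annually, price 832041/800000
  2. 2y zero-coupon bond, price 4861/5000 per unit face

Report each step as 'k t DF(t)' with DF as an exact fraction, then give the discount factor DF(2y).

step 1 [1y] bond c/1=23/400: DF=(832041/800000 − 23/400·(0))/(1+23/400) = 1967/2000 ≈ 0.983500
step 2 [2y] zero: DF = P = 4861/5000 ≈ 0.972200

1 1 1967/2000
2 2 4861/5000
DF(2y) = 4861/5000 ≈ 0.972200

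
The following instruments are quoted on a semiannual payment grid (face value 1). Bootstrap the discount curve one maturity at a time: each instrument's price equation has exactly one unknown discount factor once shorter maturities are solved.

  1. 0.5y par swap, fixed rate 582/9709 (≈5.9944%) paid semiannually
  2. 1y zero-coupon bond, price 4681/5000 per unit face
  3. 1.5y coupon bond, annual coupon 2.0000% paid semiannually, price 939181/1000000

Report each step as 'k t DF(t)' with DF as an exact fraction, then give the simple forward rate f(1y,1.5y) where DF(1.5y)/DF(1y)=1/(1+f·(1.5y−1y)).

step 1 [0.5y] swap r/2=291/9709: DF=(1 − 291/9709·(0))/(1+291/9709) = 9709/10000 ≈ 0.970900
step 2 [1y] zero: DF = P = 4681/5000 ≈ 0.936200
step 3 [1.5y] bond c/2=1/100: DF=(939181/1000000 − 1/100·(0.970900+0.936200))/(1+1/100) = 911/1000 ≈ 0.911000

1 1/2 9709/10000
2 1 4681/5000
3 3/2 911/1000
f(1y,1.5y) = ((4681/5000)/(911/1000) − 1)/(1/2) = 252/4555 ≈ 5.5324%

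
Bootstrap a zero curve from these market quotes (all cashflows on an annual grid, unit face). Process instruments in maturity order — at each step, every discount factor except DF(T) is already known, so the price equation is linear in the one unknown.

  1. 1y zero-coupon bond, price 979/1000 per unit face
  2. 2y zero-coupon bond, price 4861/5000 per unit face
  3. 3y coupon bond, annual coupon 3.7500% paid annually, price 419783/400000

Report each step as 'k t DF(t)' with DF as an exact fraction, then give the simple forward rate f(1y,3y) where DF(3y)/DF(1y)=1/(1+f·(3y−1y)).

1 1 979/1000
2 2 4861/5000
3 3 941/1000
f(1y,3y) = ((979/1000)/(941/1000) − 1)/(2) = 19/941 ≈ 2.0191%

step 1 [1y] zero: DF = P = 979/1000 ≈ 0.979000
step 2 [2y] zero: DF = P = 4861/5000 ≈ 0.972200
step 3 [3y] bond c/1=3/80: DF=(419783/400000 − 3/80·(0.979000+0.972200))/(1+3/80) = 941/1000 ≈ 0.941000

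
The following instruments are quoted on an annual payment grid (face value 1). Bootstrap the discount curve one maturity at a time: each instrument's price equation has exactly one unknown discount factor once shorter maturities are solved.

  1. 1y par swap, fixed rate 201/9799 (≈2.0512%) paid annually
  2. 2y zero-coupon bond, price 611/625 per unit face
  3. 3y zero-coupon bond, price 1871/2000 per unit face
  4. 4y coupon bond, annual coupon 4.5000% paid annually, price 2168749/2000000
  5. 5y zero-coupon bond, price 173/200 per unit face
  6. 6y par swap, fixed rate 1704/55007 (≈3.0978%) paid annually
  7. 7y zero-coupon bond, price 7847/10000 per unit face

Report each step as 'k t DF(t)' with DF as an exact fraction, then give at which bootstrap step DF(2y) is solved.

1 1 9799/10000
2 2 611/625
3 3 1871/2000
4 4 9131/10000
5 5 173/200
6 6 1037/1250
7 7 7847/10000
DF(2y) is solved at step 2

step 1 [1y] swap r/1=201/9799: DF=(1 − 201/9799·(0))/(1+201/9799) = 9799/10000 ≈ 0.979900
step 2 [2y] zero: DF = P = 611/625 ≈ 0.977600
step 3 [3y] zero: DF = P = 1871/2000 ≈ 0.935500
step 4 [4y] bond c/1=9/200: DF=(2168749/2000000 − 9/200·(0.979900+0.977600+0.935500))/(1+9/200) = 9131/10000 ≈ 0.913100
step 5 [5y] zero: DF = P = 173/200 ≈ 0.865000
step 6 [6y] swap r/1=1704/55007: DF=(1 − 1704/55007·(0.979900+0.977600+0.935500+0.913100+0.865000))/(1+1704/55007) = 1037/1250 ≈ 0.829600
step 7 [7y] zero: DF = P = 7847/10000 ≈ 0.784700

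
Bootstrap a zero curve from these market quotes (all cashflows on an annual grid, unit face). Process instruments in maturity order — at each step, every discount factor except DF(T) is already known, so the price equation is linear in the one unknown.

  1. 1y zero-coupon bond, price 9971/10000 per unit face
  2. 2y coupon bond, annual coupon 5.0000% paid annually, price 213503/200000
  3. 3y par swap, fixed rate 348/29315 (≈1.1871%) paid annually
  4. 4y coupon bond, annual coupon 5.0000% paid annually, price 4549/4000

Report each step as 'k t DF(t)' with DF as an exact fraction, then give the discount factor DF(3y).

1 1 9971/10000
2 2 2423/2500
3 3 2413/2500
4 4 1887/2000
DF(3y) = 2413/2500 ≈ 0.965200

step 1 [1y] zero: DF = P = 9971/10000 ≈ 0.997100
step 2 [2y] bond c/1=1/20: DF=(213503/200000 − 1/20·(0.997100))/(1+1/20) = 2423/2500 ≈ 0.969200
step 3 [3y] swap r/1=348/29315: DF=(1 − 348/29315·(0.997100+0.969200))/(1+348/29315) = 2413/2500 ≈ 0.965200
step 4 [4y] bond c/1=1/20: DF=(4549/4000 − 1/20·(0.997100+0.969200+0.965200))/(1+1/20) = 1887/2000 ≈ 0.943500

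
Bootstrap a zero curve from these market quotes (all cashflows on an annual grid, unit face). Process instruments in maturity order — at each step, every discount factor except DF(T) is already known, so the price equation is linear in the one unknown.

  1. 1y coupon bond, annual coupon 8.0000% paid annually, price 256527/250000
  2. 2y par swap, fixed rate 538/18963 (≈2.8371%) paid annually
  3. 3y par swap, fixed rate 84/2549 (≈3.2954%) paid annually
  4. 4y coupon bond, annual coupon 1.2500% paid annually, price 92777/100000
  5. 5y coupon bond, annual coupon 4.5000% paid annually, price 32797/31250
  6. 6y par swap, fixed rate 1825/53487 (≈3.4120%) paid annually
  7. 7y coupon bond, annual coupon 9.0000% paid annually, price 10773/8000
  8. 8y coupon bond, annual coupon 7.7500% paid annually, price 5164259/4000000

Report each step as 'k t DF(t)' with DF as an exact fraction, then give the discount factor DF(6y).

1 1 9501/10000
2 2 4731/5000
3 3 2269/2500
4 4 8817/10000
5 5 1057/1250
6 6 327/400
7 7 3969/5000
8 8 1891/2500
DF(6y) = 327/400 ≈ 0.817500

step 1 [1y] bond c/1=2/25: DF=(256527/250000 − 2/25·(0))/(1+2/25) = 9501/10000 ≈ 0.950100
step 2 [2y] swap r/1=538/18963: DF=(1 − 538/18963·(0.950100))/(1+538/18963) = 4731/5000 ≈ 0.946200
step 3 [3y] swap r/1=84/2549: DF=(1 − 84/2549·(0.950100+0.946200))/(1+84/2549) = 2269/2500 ≈ 0.907600
step 4 [4y] bond c/1=1/80: DF=(92777/100000 − 1/80·(0.950100+0.946200+0.907600))/(1+1/80) = 8817/10000 ≈ 0.881700
step 5 [5y] bond c/1=9/200: DF=(32797/31250 − 9/200·(0.950100+0.946200+0.907600+0.881700))/(1+9/200) = 1057/1250 ≈ 0.845600
step 6 [6y] swap r/1=1825/53487: DF=(1 − 1825/53487·(0.950100+0.946200+0.907600+0.881700+0.845600))/(1+1825/53487) = 327/400 ≈ 0.817500
step 7 [7y] bond c/1=9/100: DF=(10773/8000 − 9/100·(0.950100+0.946200+0.907600+0.881700+0.845600+0.817500))/(1+9/100) = 3969/5000 ≈ 0.793800
step 8 [8y] bond c/1=31/400: DF=(5164259/4000000 − 31/400·(0.950100+0.946200+0.907600+0.881700+0.845600+0.817500+0.793800))/(1+31/400) = 1891/2500 ≈ 0.756400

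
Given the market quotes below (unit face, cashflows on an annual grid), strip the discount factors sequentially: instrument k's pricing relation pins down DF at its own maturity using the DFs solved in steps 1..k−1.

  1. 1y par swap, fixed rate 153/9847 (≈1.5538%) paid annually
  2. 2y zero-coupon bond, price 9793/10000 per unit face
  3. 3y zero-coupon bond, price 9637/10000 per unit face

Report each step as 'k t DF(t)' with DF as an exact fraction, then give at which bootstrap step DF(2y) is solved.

step 1 [1y] swap r/1=153/9847: DF=(1 − 153/9847·(0))/(1+153/9847) = 9847/10000 ≈ 0.984700
step 2 [2y] zero: DF = P = 9793/10000 ≈ 0.979300
step 3 [3y] zero: DF = P = 9637/10000 ≈ 0.963700

1 1 9847/10000
2 2 9793/10000
3 3 9637/10000
DF(2y) is solved at step 2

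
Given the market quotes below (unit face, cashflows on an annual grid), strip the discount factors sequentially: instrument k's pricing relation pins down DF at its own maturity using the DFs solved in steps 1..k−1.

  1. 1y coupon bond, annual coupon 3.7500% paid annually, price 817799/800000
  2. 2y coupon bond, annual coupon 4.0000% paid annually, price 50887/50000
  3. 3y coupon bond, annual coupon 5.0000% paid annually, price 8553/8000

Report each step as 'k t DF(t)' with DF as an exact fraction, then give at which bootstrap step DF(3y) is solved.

1 1 9853/10000
2 2 9407/10000
3 3 1853/2000
DF(3y) is solved at step 3

step 1 [1y] bond c/1=3/80: DF=(817799/800000 − 3/80·(0))/(1+3/80) = 9853/10000 ≈ 0.985300
step 2 [2y] bond c/1=1/25: DF=(50887/50000 − 1/25·(0.985300))/(1+1/25) = 9407/10000 ≈ 0.940700
step 3 [3y] bond c/1=1/20: DF=(8553/8000 − 1/20·(0.985300+0.940700))/(1+1/20) = 1853/2000 ≈ 0.926500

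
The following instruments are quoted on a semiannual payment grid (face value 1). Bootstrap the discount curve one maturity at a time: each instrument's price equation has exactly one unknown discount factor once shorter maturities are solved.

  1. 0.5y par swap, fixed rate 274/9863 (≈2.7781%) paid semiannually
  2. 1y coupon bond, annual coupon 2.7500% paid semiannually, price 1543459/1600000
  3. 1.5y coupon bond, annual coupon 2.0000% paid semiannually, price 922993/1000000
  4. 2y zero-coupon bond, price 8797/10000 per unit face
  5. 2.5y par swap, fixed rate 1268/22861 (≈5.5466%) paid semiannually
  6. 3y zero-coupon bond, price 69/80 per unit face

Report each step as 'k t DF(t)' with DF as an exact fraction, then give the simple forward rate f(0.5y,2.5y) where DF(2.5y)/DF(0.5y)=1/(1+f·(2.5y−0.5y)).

1 1/2 9863/10000
2 1 4691/5000
3 3/2 2237/2500
4 2 8797/10000
5 5/2 2183/2500
6 3 69/80
f(0.5y,2.5y) = ((9863/10000)/(2183/2500) − 1)/(2) = 1131/17464 ≈ 6.4762%

step 1 [0.5y] swap r/2=137/9863: DF=(1 − 137/9863·(0))/(1+137/9863) = 9863/10000 ≈ 0.986300
step 2 [1y] bond c/2=11/800: DF=(1543459/1600000 − 11/800·(0.986300))/(1+11/800) = 4691/5000 ≈ 0.938200
step 3 [1.5y] bond c/2=1/100: DF=(922993/1000000 − 1/100·(0.986300+0.938200))/(1+1/100) = 2237/2500 ≈ 0.894800
step 4 [2y] zero: DF = P = 8797/10000 ≈ 0.879700
step 5 [2.5y] swap r/2=634/22861: DF=(1 − 634/22861·(0.986300+0.938200+0.894800+0.879700))/(1+634/22861) = 2183/2500 ≈ 0.873200
step 6 [3y] zero: DF = P = 69/80 ≈ 0.862500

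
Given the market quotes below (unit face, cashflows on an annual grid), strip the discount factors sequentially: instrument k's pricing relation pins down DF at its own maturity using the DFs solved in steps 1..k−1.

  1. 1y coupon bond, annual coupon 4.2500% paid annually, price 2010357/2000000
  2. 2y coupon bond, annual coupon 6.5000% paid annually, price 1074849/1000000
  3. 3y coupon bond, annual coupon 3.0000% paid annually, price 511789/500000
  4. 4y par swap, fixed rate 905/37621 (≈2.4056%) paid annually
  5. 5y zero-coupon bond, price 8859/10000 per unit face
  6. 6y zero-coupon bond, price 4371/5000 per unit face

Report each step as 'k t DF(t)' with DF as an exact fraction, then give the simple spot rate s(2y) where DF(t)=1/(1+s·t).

step 1 [1y] bond c/1=17/400: DF=(2010357/2000000 − 17/400·(0))/(1+17/400) = 4821/5000 ≈ 0.964200
step 2 [2y] bond c/1=13/200: DF=(1074849/1000000 − 13/200·(0.964200))/(1+13/200) = 594/625 ≈ 0.950400
step 3 [3y] bond c/1=3/100: DF=(511789/500000 − 3/100·(0.964200+0.950400))/(1+3/100) = 469/500 ≈ 0.938000
step 4 [4y] swap r/1=905/37621: DF=(1 − 905/37621·(0.964200+0.950400+0.938000))/(1+905/37621) = 1819/2000 ≈ 0.909500
step 5 [5y] zero: DF = P = 8859/10000 ≈ 0.885900
step 6 [6y] zero: DF = P = 4371/5000 ≈ 0.874200

1 1 4821/5000
2 2 594/625
3 3 469/500
4 4 1819/2000
5 5 8859/10000
6 6 4371/5000
s(2y) = (1/(594/625) − 1)/(2) = 31/1188 ≈ 2.6094%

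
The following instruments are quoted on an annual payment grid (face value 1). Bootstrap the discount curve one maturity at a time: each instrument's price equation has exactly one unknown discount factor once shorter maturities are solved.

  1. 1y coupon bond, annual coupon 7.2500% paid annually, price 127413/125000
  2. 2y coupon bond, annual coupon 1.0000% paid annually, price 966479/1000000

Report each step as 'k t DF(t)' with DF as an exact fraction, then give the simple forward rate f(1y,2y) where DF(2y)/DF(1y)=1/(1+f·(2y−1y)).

1 1 594/625
2 2 379/400
f(1y,2y) = ((594/625)/(379/400) − 1)/(1) = 29/9475 ≈ 0.3061%

step 1 [1y] bond c/1=29/400: DF=(127413/125000 − 29/400·(0))/(1+29/400) = 594/625 ≈ 0.950400
step 2 [2y] bond c/1=1/100: DF=(966479/1000000 − 1/100·(0.950400))/(1+1/100) = 379/400 ≈ 0.947500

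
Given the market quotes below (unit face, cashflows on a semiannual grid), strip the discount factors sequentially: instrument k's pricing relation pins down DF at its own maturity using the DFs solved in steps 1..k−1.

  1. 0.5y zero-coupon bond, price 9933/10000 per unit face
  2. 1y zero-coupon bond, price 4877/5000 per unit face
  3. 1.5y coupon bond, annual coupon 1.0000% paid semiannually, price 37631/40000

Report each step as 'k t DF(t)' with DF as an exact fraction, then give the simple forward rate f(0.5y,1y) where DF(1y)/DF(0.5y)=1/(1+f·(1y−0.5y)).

step 1 [0.5y] zero: DF = P = 9933/10000 ≈ 0.993300
step 2 [1y] zero: DF = P = 4877/5000 ≈ 0.975400
step 3 [1.5y] bond c/2=1/200: DF=(37631/40000 − 1/200·(0.993300+0.975400))/(1+1/200) = 9263/10000 ≈ 0.926300

1 1/2 9933/10000
2 1 4877/5000
3 3/2 9263/10000
f(0.5y,1y) = ((9933/10000)/(4877/5000) − 1)/(1/2) = 179/4877 ≈ 3.6703%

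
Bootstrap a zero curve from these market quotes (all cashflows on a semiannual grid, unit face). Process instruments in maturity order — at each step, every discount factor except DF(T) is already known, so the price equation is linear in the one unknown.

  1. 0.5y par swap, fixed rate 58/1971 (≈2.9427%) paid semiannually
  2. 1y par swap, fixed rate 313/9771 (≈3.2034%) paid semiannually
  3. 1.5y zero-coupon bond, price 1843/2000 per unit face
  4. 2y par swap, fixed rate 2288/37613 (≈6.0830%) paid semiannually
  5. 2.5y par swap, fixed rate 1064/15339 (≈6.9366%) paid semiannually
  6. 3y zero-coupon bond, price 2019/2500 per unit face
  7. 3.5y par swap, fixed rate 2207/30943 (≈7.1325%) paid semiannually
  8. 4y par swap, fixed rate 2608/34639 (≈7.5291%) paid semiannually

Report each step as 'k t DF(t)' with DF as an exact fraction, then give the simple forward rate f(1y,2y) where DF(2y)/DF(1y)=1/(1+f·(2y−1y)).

1 1/2 1971/2000
2 1 9687/10000
3 3/2 1843/2000
4 2 1107/1250
5 5/2 2101/2500
6 3 2019/2500
7 7/2 7793/10000
8 4 462/625
f(1y,2y) = ((9687/10000)/(1107/1250) − 1)/(1) = 277/2952 ≈ 9.3835%

step 1 [0.5y] swap r/2=29/1971: DF=(1 − 29/1971·(0))/(1+29/1971) = 1971/2000 ≈ 0.985500
step 2 [1y] swap r/2=313/19542: DF=(1 − 313/19542·(0.985500))/(1+313/19542) = 9687/10000 ≈ 0.968700
step 3 [1.5y] zero: DF = P = 1843/2000 ≈ 0.921500
step 4 [2y] swap r/2=1144/37613: DF=(1 − 1144/37613·(0.985500+0.968700+0.921500))/(1+1144/37613) = 1107/1250 ≈ 0.885600
step 5 [2.5y] swap r/2=532/15339: DF=(1 − 532/15339·(0.985500+0.968700+0.921500+0.885600))/(1+532/15339) = 2101/2500 ≈ 0.840400
step 6 [3y] zero: DF = P = 2019/2500 ≈ 0.807600
step 7 [3.5y] swap r/2=2207/61886: DF=(1 − 2207/61886·(0.985500+0.968700+0.921500+0.885600+0.840400+0.807600))/(1+2207/61886) = 7793/10000 ≈ 0.779300
step 8 [4y] swap r/2=1304/34639: DF=(1 − 1304/34639·(0.985500+0.968700+0.921500+0.885600+0.840400+0.807600+0.779300))/(1+1304/34639) = 462/625 ≈ 0.739200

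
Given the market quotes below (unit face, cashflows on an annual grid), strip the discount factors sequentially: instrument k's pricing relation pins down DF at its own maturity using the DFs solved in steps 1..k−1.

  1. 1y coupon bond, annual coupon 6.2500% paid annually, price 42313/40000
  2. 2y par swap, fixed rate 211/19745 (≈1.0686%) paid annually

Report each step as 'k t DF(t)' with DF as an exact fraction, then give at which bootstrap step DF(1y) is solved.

step 1 [1y] bond c/1=1/16: DF=(42313/40000 − 1/16·(0))/(1+1/16) = 2489/2500 ≈ 0.995600
step 2 [2y] swap r/1=211/19745: DF=(1 − 211/19745·(0.995600))/(1+211/19745) = 9789/10000 ≈ 0.978900

1 1 2489/2500
2 2 9789/10000
DF(1y) is solved at step 1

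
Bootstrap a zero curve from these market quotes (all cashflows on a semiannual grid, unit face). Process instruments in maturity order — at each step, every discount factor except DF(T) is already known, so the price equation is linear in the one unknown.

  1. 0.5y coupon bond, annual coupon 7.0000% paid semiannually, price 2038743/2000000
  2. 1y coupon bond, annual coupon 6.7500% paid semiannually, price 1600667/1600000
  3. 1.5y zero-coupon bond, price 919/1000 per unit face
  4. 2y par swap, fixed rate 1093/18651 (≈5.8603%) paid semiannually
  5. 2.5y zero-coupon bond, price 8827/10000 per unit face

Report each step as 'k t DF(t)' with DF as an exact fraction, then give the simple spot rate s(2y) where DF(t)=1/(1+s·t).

1 1/2 9849/10000
2 1 2339/2500
3 3/2 919/1000
4 2 8907/10000
5 5/2 8827/10000
s(2y) = (1/(8907/10000) − 1)/(2) = 1093/17814 ≈ 6.1356%

step 1 [0.5y] bond c/2=7/200: DF=(2038743/2000000 − 7/200·(0))/(1+7/200) = 9849/10000 ≈ 0.984900
step 2 [1y] bond c/2=27/800: DF=(1600667/1600000 − 27/800·(0.984900))/(1+27/800) = 2339/2500 ≈ 0.935600
step 3 [1.5y] zero: DF = P = 919/1000 ≈ 0.919000
step 4 [2y] swap r/2=1093/37302: DF=(1 − 1093/37302·(0.984900+0.935600+0.919000))/(1+1093/37302) = 8907/10000 ≈ 0.890700
step 5 [2.5y] zero: DF = P = 8827/10000 ≈ 0.882700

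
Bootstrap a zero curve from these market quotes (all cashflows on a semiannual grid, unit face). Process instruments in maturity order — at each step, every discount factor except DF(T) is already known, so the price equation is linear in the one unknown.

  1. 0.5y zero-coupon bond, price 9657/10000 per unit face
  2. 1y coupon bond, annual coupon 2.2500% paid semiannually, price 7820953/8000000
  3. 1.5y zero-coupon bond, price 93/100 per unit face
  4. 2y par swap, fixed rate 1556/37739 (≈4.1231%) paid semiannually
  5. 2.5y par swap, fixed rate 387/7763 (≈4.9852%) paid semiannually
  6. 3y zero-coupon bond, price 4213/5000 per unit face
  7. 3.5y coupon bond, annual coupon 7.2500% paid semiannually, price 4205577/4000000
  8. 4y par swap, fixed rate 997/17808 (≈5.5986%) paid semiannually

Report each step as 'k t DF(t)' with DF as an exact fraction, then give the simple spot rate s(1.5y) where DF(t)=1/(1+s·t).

1 1/2 9657/10000
2 1 239/250
3 3/2 93/100
4 2 4611/5000
5 5/2 8839/10000
6 3 4213/5000
7 7/2 4111/5000
8 4 4003/5000
s(1.5y) = (1/(93/100) − 1)/(3/2) = 14/279 ≈ 5.0179%

step 1 [0.5y] zero: DF = P = 9657/10000 ≈ 0.965700
step 2 [1y] bond c/2=9/800: DF=(7820953/8000000 − 9/800·(0.965700))/(1+9/800) = 239/250 ≈ 0.956000
step 3 [1.5y] zero: DF = P = 93/100 ≈ 0.930000
step 4 [2y] swap r/2=778/37739: DF=(1 − 778/37739·(0.965700+0.956000+0.930000))/(1+778/37739) = 4611/5000 ≈ 0.922200
step 5 [2.5y] swap r/2=387/15526: DF=(1 − 387/15526·(0.965700+0.956000+0.930000+0.922200))/(1+387/15526) = 8839/10000 ≈ 0.883900
step 6 [3y] zero: DF = P = 4213/5000 ≈ 0.842600
step 7 [3.5y] bond c/2=29/800: DF=(4205577/4000000 − 29/800·(0.965700+0.956000+0.930000+0.922200+0.883900+0.842600))/(1+29/800) = 4111/5000 ≈ 0.822200
step 8 [4y] swap r/2=997/35616: DF=(1 − 997/35616·(0.965700+0.956000+0.930000+0.922200+0.883900+0.842600+0.822200))/(1+997/35616) = 4003/5000 ≈ 0.800600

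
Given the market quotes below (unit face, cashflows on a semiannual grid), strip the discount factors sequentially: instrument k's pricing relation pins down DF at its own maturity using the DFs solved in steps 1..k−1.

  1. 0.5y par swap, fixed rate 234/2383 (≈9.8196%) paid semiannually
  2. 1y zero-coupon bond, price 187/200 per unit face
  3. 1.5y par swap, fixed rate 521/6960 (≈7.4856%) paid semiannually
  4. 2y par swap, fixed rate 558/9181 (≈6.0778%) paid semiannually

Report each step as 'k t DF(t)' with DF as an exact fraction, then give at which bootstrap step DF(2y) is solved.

step 1 [0.5y] swap r/2=117/2383: DF=(1 − 117/2383·(0))/(1+117/2383) = 2383/2500 ≈ 0.953200
step 2 [1y] zero: DF = P = 187/200 ≈ 0.935000
step 3 [1.5y] swap r/2=521/13920: DF=(1 − 521/13920·(0.953200+0.935000))/(1+521/13920) = 4479/5000 ≈ 0.895800
step 4 [2y] swap r/2=279/9181: DF=(1 − 279/9181·(0.953200+0.935000+0.895800))/(1+279/9181) = 2221/2500 ≈ 0.888400

1 1/2 2383/2500
2 1 187/200
3 3/2 4479/5000
4 2 2221/2500
DF(2y) is solved at step 4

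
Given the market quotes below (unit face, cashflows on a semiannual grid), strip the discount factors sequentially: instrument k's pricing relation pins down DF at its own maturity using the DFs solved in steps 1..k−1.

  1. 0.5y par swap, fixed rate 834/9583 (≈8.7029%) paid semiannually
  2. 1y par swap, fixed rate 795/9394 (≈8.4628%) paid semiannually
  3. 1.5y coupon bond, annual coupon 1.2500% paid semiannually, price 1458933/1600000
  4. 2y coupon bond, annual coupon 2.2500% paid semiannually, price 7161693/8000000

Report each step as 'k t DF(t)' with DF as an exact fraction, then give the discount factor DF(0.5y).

step 1 [0.5y] swap r/2=417/9583: DF=(1 − 417/9583·(0))/(1+417/9583) = 9583/10000 ≈ 0.958300
step 2 [1y] swap r/2=795/18788: DF=(1 − 795/18788·(0.958300))/(1+795/18788) = 1841/2000 ≈ 0.920500
step 3 [1.5y] bond c/2=1/160: DF=(1458933/1600000 − 1/160·(0.958300+0.920500))/(1+1/160) = 1789/2000 ≈ 0.894500
step 4 [2y] bond c/2=9/800: DF=(7161693/8000000 − 9/800·(0.958300+0.920500+0.894500))/(1+9/800) = 534/625 ≈ 0.854400

1 1/2 9583/10000
2 1 1841/2000
3 3/2 1789/2000
4 2 534/625
DF(0.5y) = 9583/10000 ≈ 0.958300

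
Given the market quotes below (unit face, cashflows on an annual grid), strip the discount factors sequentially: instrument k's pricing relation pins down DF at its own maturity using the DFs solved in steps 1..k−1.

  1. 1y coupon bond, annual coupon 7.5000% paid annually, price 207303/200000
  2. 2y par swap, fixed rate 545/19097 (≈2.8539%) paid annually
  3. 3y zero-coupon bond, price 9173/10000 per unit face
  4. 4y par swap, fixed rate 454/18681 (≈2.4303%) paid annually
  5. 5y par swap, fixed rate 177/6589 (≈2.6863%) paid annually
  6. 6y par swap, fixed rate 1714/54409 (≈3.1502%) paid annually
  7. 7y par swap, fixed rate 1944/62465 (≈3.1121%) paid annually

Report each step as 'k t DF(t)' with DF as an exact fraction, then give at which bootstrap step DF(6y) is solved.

1 1 4821/5000
2 2 1891/2000
3 3 9173/10000
4 4 2273/2500
5 5 8761/10000
6 6 4143/5000
7 7 1007/1250
DF(6y) is solved at step 6

step 1 [1y] bond c/1=3/40: DF=(207303/200000 − 3/40·(0))/(1+3/40) = 4821/5000 ≈ 0.964200
step 2 [2y] swap r/1=545/19097: DF=(1 − 545/19097·(0.964200))/(1+545/19097) = 1891/2000 ≈ 0.945500
step 3 [3y] zero: DF = P = 9173/10000 ≈ 0.917300
step 4 [4y] swap r/1=454/18681: DF=(1 − 454/18681·(0.964200+0.945500+0.917300))/(1+454/18681) = 2273/2500 ≈ 0.909200
step 5 [5y] swap r/1=177/6589: DF=(1 − 177/6589·(0.964200+0.945500+0.917300+0.909200))/(1+177/6589) = 8761/10000 ≈ 0.876100
step 6 [6y] swap r/1=1714/54409: DF=(1 − 1714/54409·(0.964200+0.945500+0.917300+0.909200+0.876100))/(1+1714/54409) = 4143/5000 ≈ 0.828600
step 7 [7y] swap r/1=1944/62465: DF=(1 − 1944/62465·(0.964200+0.945500+0.917300+0.909200+0.876100+0.828600))/(1+1944/62465) = 1007/1250 ≈ 0.805600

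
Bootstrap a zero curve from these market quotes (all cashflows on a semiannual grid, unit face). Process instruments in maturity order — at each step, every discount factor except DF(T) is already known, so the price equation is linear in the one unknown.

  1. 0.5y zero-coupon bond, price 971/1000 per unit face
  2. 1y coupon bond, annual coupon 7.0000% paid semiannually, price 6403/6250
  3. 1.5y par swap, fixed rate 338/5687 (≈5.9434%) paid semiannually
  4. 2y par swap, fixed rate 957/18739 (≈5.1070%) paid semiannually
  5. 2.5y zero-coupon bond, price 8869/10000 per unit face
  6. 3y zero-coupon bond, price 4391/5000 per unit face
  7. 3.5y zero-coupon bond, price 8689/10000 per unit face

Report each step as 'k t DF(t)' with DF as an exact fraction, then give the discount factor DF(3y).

step 1 [0.5y] zero: DF = P = 971/1000 ≈ 0.971000
step 2 [1y] bond c/2=7/200: DF=(6403/6250 − 7/200·(0.971000))/(1+7/200) = 957/1000 ≈ 0.957000
step 3 [1.5y] swap r/2=169/5687: DF=(1 − 169/5687·(0.971000+0.957000))/(1+169/5687) = 1831/2000 ≈ 0.915500
step 4 [2y] swap r/2=957/37478: DF=(1 − 957/37478·(0.971000+0.957000+0.915500))/(1+957/37478) = 9043/10000 ≈ 0.904300
step 5 [2.5y] zero: DF = P = 8869/10000 ≈ 0.886900
step 6 [3y] zero: DF = P = 4391/5000 ≈ 0.878200
step 7 [3.5y] zero: DF = P = 8689/10000 ≈ 0.868900

1 1/2 971/1000
2 1 957/1000
3 3/2 1831/2000
4 2 9043/10000
5 5/2 8869/10000
6 3 4391/5000
7 7/2 8689/10000
DF(3y) = 4391/5000 ≈ 0.878200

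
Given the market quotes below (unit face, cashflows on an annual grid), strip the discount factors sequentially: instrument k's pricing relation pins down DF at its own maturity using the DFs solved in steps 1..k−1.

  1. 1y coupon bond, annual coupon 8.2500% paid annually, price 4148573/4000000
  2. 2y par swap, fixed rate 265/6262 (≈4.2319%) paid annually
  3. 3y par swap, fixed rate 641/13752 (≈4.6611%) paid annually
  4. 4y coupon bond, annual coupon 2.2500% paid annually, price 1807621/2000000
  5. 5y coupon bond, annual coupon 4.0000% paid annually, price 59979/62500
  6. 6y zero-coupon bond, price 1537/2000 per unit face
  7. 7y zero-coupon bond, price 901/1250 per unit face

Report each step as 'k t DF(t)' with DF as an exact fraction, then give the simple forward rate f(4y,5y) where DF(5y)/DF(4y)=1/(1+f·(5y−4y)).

step 1 [1y] bond c/1=33/400: DF=(4148573/4000000 − 33/400·(0))/(1+33/400) = 9581/10000 ≈ 0.958100
step 2 [2y] swap r/1=265/6262: DF=(1 − 265/6262·(0.958100))/(1+265/6262) = 1841/2000 ≈ 0.920500
step 3 [3y] swap r/1=641/13752: DF=(1 − 641/13752·(0.958100+0.920500))/(1+641/13752) = 4359/5000 ≈ 0.871800
step 4 [4y] bond c/1=9/400: DF=(1807621/2000000 − 9/400·(0.958100+0.920500+0.871800))/(1+9/400) = 4117/5000 ≈ 0.823400
step 5 [5y] bond c/1=1/25: DF=(59979/62500 − 1/25·(0.958100+0.920500+0.871800+0.823400))/(1+1/25) = 7853/10000 ≈ 0.785300
step 6 [6y] zero: DF = P = 1537/2000 ≈ 0.768500
step 7 [7y] zero: DF = P = 901/1250 ≈ 0.720800

1 1 9581/10000
2 2 1841/2000
3 3 4359/5000
4 4 4117/5000
5 5 7853/10000
6 6 1537/2000
7 7 901/1250
f(4y,5y) = ((4117/5000)/(7853/10000) − 1)/(1) = 381/7853 ≈ 4.8516%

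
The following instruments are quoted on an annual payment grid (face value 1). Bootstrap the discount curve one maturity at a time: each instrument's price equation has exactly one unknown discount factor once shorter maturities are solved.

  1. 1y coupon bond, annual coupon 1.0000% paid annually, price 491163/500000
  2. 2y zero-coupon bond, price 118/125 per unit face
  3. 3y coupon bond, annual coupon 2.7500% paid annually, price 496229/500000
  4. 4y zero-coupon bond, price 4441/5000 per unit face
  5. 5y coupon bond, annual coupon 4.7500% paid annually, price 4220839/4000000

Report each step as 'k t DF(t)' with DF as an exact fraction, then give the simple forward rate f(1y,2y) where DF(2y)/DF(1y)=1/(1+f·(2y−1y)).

step 1 [1y] bond c/1=1/100: DF=(491163/500000 − 1/100·(0))/(1+1/100) = 4863/5000 ≈ 0.972600
step 2 [2y] zero: DF = P = 118/125 ≈ 0.944000
step 3 [3y] bond c/1=11/400: DF=(496229/500000 − 11/400·(0.972600+0.944000))/(1+11/400) = 4573/5000 ≈ 0.914600
step 4 [4y] zero: DF = P = 4441/5000 ≈ 0.888200
step 5 [5y] bond c/1=19/400: DF=(4220839/4000000 − 19/400·(0.972600+0.944000+0.914600+0.888200))/(1+19/400) = 8387/10000 ≈ 0.838700

1 1 4863/5000
2 2 118/125
3 3 4573/5000
4 4 4441/5000
5 5 8387/10000
f(1y,2y) = ((4863/5000)/(118/125) − 1)/(1) = 143/4720 ≈ 3.0297%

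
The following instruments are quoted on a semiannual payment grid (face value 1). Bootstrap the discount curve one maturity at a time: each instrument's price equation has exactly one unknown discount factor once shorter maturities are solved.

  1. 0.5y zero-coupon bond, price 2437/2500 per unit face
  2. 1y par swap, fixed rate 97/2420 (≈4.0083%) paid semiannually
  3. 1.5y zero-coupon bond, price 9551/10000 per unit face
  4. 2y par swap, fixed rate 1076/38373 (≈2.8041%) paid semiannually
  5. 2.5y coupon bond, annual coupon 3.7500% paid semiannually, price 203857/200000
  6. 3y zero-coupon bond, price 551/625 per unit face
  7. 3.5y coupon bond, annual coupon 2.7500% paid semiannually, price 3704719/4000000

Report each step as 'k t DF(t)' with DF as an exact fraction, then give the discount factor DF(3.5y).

1 1/2 2437/2500
2 1 2403/2500
3 3/2 9551/10000
4 2 4731/5000
5 5/2 9299/10000
6 3 551/625
7 7/2 837/1000
DF(3.5y) = 837/1000 ≈ 0.837000

step 1 [0.5y] zero: DF = P = 2437/2500 ≈ 0.974800
step 2 [1y] swap r/2=97/4840: DF=(1 − 97/4840·(0.974800))/(1+97/4840) = 2403/2500 ≈ 0.961200
step 3 [1.5y] zero: DF = P = 9551/10000 ≈ 0.955100
step 4 [2y] swap r/2=538/38373: DF=(1 − 538/38373·(0.974800+0.961200+0.955100))/(1+538/38373) = 4731/5000 ≈ 0.946200
step 5 [2.5y] bond c/2=3/160: DF=(203857/200000 − 3/160·(0.974800+0.961200+0.955100+0.946200))/(1+3/160) = 9299/10000 ≈ 0.929900
step 6 [3y] zero: DF = P = 551/625 ≈ 0.881600
step 7 [3.5y] bond c/2=11/800: DF=(3704719/4000000 − 11/800·(0.974800+0.961200+0.955100+0.946200+0.929900+0.881600))/(1+11/800) = 837/1000 ≈ 0.837000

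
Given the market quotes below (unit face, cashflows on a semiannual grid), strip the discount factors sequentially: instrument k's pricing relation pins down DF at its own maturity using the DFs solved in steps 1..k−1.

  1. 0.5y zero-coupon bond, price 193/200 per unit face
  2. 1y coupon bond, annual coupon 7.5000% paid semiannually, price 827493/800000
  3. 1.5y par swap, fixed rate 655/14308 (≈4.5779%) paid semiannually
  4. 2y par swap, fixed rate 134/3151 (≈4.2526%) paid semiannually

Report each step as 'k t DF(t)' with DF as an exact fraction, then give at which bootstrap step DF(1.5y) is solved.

1 1/2 193/200
2 1 9621/10000
3 3/2 1869/2000
4 2 2299/2500
DF(1.5y) is solved at step 3

step 1 [0.5y] zero: DF = P = 193/200 ≈ 0.965000
step 2 [1y] bond c/2=3/80: DF=(827493/800000 − 3/80·(0.965000))/(1+3/80) = 9621/10000 ≈ 0.962100
step 3 [1.5y] swap r/2=655/28616: DF=(1 − 655/28616·(0.965000+0.962100))/(1+655/28616) = 1869/2000 ≈ 0.934500
step 4 [2y] swap r/2=67/3151: DF=(1 − 67/3151·(0.965000+0.962100+0.934500))/(1+67/3151) = 2299/2500 ≈ 0.919600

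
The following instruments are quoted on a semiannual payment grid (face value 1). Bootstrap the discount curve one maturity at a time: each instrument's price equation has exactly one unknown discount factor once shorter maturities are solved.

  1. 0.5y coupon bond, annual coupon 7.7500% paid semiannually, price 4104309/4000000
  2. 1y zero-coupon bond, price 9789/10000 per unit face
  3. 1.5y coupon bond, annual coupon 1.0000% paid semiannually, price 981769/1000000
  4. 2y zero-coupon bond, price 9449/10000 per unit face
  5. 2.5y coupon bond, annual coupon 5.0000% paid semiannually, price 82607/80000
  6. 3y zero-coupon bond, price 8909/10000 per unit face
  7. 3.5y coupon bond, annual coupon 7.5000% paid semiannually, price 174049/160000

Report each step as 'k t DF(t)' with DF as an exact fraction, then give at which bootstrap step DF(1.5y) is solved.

step 1 [0.5y] bond c/2=31/800: DF=(4104309/4000000 − 31/800·(0))/(1+31/800) = 4939/5000 ≈ 0.987800
step 2 [1y] zero: DF = P = 9789/10000 ≈ 0.978900
step 3 [1.5y] bond c/2=1/200: DF=(981769/1000000 − 1/200·(0.987800+0.978900))/(1+1/200) = 9671/10000 ≈ 0.967100
step 4 [2y] zero: DF = P = 9449/10000 ≈ 0.944900
step 5 [2.5y] bond c/2=1/40: DF=(82607/80000 − 1/40·(0.987800+0.978900+0.967100+0.944900))/(1+1/40) = 1141/1250 ≈ 0.912800
step 6 [3y] zero: DF = P = 8909/10000 ≈ 0.890900
step 7 [3.5y] bond c/2=3/80: DF=(174049/160000 − 3/80·(0.987800+0.978900+0.967100+0.944900+0.912800+0.890900))/(1+3/80) = 8431/10000 ≈ 0.843100

1 1/2 4939/5000
2 1 9789/10000
3 3/2 9671/10000
4 2 9449/10000
5 5/2 1141/1250
6 3 8909/10000
7 7/2 8431/10000
DF(1.5y) is solved at step 3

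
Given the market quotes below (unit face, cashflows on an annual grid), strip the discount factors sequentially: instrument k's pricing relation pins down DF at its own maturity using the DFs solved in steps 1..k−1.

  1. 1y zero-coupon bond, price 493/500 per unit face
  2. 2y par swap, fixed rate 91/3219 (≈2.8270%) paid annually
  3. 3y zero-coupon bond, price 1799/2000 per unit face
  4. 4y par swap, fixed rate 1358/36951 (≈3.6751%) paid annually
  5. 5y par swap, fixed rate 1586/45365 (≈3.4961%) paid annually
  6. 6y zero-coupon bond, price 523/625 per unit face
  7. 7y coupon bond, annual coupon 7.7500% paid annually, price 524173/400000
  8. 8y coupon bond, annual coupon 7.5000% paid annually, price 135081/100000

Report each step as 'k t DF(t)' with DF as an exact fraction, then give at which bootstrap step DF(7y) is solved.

step 1 [1y] zero: DF = P = 493/500 ≈ 0.986000
step 2 [2y] swap r/1=91/3219: DF=(1 − 91/3219·(0.986000))/(1+91/3219) = 4727/5000 ≈ 0.945400
step 3 [3y] zero: DF = P = 1799/2000 ≈ 0.899500
step 4 [4y] swap r/1=1358/36951: DF=(1 − 1358/36951·(0.986000+0.945400+0.899500))/(1+1358/36951) = 4321/5000 ≈ 0.864200
step 5 [5y] swap r/1=1586/45365: DF=(1 − 1586/45365·(0.986000+0.945400+0.899500+0.864200))/(1+1586/45365) = 4207/5000 ≈ 0.841400
step 6 [6y] zero: DF = P = 523/625 ≈ 0.836800
step 7 [7y] bond c/1=31/400: DF=(524173/400000 − 31/400·(0.986000+0.945400+0.899500+0.864200+0.841400+0.836800))/(1+31/400) = 8297/10000 ≈ 0.829700
step 8 [8y] bond c/1=3/40: DF=(135081/100000 − 3/40·(0.986000+0.945400+0.899500+0.864200+0.841400+0.836800+0.829700))/(1+3/40) = 4119/5000 ≈ 0.823800

1 1 493/500
2 2 4727/5000
3 3 1799/2000
4 4 4321/5000
5 5 4207/5000
6 6 523/625
7 7 8297/10000
8 8 4119/5000
DF(7y) is solved at step 7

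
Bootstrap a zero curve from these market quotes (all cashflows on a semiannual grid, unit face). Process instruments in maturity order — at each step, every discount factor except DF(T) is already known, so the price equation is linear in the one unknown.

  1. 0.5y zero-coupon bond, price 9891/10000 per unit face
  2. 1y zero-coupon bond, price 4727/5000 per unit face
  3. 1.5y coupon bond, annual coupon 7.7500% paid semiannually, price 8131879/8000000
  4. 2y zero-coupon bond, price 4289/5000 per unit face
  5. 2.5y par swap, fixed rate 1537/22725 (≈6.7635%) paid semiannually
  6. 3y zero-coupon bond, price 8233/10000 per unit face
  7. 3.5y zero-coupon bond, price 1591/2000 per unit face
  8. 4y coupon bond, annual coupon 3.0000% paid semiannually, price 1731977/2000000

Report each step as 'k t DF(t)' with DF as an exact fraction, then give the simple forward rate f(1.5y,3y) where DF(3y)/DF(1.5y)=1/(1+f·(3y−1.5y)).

step 1 [0.5y] zero: DF = P = 9891/10000 ≈ 0.989100
step 2 [1y] zero: DF = P = 4727/5000 ≈ 0.945400
step 3 [1.5y] bond c/2=31/800: DF=(8131879/8000000 − 31/800·(0.989100+0.945400))/(1+31/800) = 1133/1250 ≈ 0.906400
step 4 [2y] zero: DF = P = 4289/5000 ≈ 0.857800
step 5 [2.5y] swap r/2=1537/45450: DF=(1 − 1537/45450·(0.989100+0.945400+0.906400+0.857800))/(1+1537/45450) = 8463/10000 ≈ 0.846300
step 6 [3y] zero: DF = P = 8233/10000 ≈ 0.823300
step 7 [3.5y] zero: DF = P = 1591/2000 ≈ 0.795500
step 8 [4y] bond c/2=3/200: DF=(1731977/2000000 − 3/200·(0.989100+0.945400+0.906400+0.857800+0.846300+0.823300+0.795500))/(1+3/200) = 7621/10000 ≈ 0.762100

1 1/2 9891/10000
2 1 4727/5000
3 3/2 1133/1250
4 2 4289/5000
5 5/2 8463/10000
6 3 8233/10000
7 7/2 1591/2000
8 4 7621/10000
f(1.5y,3y) = ((1133/1250)/(8233/10000) − 1)/(3/2) = 554/8233 ≈ 6.7290%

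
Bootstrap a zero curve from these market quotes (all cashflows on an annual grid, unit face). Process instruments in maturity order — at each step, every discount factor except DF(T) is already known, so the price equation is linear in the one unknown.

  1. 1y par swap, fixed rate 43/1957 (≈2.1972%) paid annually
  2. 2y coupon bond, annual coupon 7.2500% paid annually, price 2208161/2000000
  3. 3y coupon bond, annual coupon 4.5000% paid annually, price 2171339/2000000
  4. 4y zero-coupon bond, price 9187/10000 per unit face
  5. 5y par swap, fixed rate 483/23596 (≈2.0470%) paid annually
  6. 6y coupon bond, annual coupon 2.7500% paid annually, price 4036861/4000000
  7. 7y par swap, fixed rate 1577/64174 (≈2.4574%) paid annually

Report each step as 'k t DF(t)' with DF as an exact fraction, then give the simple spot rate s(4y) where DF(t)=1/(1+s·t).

step 1 [1y] swap r/1=43/1957: DF=(1 − 43/1957·(0))/(1+43/1957) = 1957/2000 ≈ 0.978500
step 2 [2y] bond c/1=29/400: DF=(2208161/2000000 − 29/400·(0.978500))/(1+29/400) = 9633/10000 ≈ 0.963300
step 3 [3y] bond c/1=9/200: DF=(2171339/2000000 − 9/200·(0.978500+0.963300))/(1+9/200) = 9553/10000 ≈ 0.955300
step 4 [4y] zero: DF = P = 9187/10000 ≈ 0.918700
step 5 [5y] swap r/1=483/23596: DF=(1 − 483/23596·(0.978500+0.963300+0.955300+0.918700))/(1+483/23596) = 4517/5000 ≈ 0.903400
step 6 [6y] bond c/1=11/400: DF=(4036861/4000000 − 11/400·(0.978500+0.963300+0.955300+0.918700+0.903400))/(1+11/400) = 8559/10000 ≈ 0.855900
step 7 [7y] swap r/1=1577/64174: DF=(1 − 1577/64174·(0.978500+0.963300+0.955300+0.918700+0.903400+0.855900))/(1+1577/64174) = 8423/10000 ≈ 0.842300

1 1 1957/2000
2 2 9633/10000
3 3 9553/10000
4 4 9187/10000
5 5 4517/5000
6 6 8559/10000
7 7 8423/10000
s(4y) = (1/(9187/10000) − 1)/(4) = 813/36748 ≈ 2.2124%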